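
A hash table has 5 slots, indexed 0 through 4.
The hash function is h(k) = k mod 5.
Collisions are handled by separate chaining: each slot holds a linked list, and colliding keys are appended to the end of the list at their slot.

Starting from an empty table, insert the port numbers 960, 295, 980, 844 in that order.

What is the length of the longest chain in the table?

Insert 960: h=0, bucket 0 empty -> new chain.
Insert 295: h=0, bucket 0 nonempty -> append to chain.
Insert 980: h=0, bucket 0 nonempty -> append to chain.
Insert 844: h=4, bucket 4 empty -> new chain.
Final buckets:
0: 960 -> 295 -> 980
1: ∅
2: ∅
3: ∅
4: 844

3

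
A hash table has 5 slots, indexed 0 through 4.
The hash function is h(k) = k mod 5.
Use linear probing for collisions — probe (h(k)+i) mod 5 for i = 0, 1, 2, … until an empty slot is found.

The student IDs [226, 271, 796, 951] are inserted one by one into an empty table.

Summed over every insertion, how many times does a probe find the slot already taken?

6

226 hashes to 1; slot 1 is free → place at 1.
271 hashes to 1; 1 taken → place at 2.
796 hashes to 1; 1,2 taken → place at 3.
951 hashes to 1; 1,2,3 taken → place at 4.
Table: [—, 226, 271, 796, 951]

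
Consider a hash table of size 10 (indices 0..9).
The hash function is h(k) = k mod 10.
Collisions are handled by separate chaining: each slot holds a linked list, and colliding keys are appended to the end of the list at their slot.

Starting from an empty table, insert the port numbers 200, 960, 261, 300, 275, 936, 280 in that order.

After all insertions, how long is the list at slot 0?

4

Insert 200: h=0, bucket 0 empty → new chain.
Insert 960: h=0, bucket 0 nonempty → append to chain.
Insert 261: h=1, bucket 1 empty → new chain.
Insert 300: h=0, bucket 0 nonempty → append to chain.
Insert 275: h=5, bucket 5 empty → new chain.
Insert 936: h=6, bucket 6 empty → new chain.
Insert 280: h=0, bucket 0 nonempty → append to chain.
Final buckets:
0: 200 -> 960 -> 300 -> 280
1: 261
2: -
3: -
4: -
5: 275
6: 936
7: -
8: -
9: -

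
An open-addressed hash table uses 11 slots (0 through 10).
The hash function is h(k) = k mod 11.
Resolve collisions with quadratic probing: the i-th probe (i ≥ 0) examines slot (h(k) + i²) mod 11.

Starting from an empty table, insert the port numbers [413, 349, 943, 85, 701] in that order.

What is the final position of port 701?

2

Insert 413: h=6, slot 6 empty -> index 6.
Insert 349: h=8, slot 8 empty -> index 8.
Insert 943: h=8, slot 8 occupied -> index 9.
Insert 85: h=8, slots 8,9 occupied -> index 1.
Insert 701: h=8, slots 8,9,1,6 occupied -> index 2.
Table: [—, 85, 701, —, —, —, 413, —, 349, 943, —]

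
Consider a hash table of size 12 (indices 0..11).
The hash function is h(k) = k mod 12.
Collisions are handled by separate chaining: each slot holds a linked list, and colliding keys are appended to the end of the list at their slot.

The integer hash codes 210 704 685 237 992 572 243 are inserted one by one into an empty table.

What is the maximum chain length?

3

Insert 210: h=6, bucket 6 empty → new chain.
Insert 704: h=8, bucket 8 empty → new chain.
Insert 685: h=1, bucket 1 empty → new chain.
Insert 237: h=9, bucket 9 empty → new chain.
Insert 992: h=8, bucket 8 nonempty → append to chain.
Insert 572: h=8, bucket 8 nonempty → append to chain.
Insert 243: h=3, bucket 3 empty → new chain.
Final buckets:
0: -
1: 685
2: -
3: 243
4: -
5: -
6: 210
7: -
8: 704 -> 992 -> 572
9: 237
10: -
11: -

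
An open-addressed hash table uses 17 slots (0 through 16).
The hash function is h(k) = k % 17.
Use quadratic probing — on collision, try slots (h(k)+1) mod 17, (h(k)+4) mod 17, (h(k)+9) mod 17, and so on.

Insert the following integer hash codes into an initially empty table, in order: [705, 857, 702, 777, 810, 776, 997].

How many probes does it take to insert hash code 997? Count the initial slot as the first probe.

Insert 705: h=8, slot 8 empty -> index 8.
Insert 857: h=7, slot 7 empty -> index 7.
Insert 702: h=5, slot 5 empty -> index 5.
Insert 777: h=12, slot 12 empty -> index 12.
Insert 810: h=11, slot 11 empty -> index 11.
Insert 776: h=11, slots 11,12 occupied -> index 15.
Insert 997: h=11, slots 11,12,15 occupied -> index 3.
Table: [., ., ., 997, ., 702, ., 857, 705, ., ., 810, 777, ., ., 776, .]

4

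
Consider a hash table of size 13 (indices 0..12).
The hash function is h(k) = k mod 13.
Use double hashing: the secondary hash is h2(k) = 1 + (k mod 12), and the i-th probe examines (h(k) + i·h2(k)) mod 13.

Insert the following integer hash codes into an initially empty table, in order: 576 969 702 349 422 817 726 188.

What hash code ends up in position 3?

Insert 576: h=4, slot 4 empty => index 4.
Insert 969: h=7, slot 7 empty => index 7.
Insert 702: h=0, slot 0 empty => index 0.
Insert 349: h=11, slot 11 empty => index 11.
Insert 422: h=6, slot 6 empty => index 6.
Insert 817: h=11, h2=2, slots 11,0 occupied => index 2.
Insert 726: h=11, h2=7, slot 11 occupied => index 5.
Insert 188: h=6, h2=9, slots 6,2,11,7 occupied => index 3.
Table: [702, ., 817, 188, 576, 726, 422, 969, ., ., ., 349, .]

188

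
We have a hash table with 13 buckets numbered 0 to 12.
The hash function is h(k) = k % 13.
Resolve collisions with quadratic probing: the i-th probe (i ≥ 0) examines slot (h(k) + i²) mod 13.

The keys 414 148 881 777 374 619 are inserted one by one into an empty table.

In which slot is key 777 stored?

1

Insert 414: h=11, slot 11 empty -> index 11.
Insert 148: h=5, slot 5 empty -> index 5.
Insert 881: h=10, slot 10 empty -> index 10.
Insert 777: h=10, slots 10,11 occupied -> index 1.
Insert 374: h=10, slots 10,11,1 occupied -> index 6.
Insert 619: h=8, slot 8 empty -> index 8.
Table: [∅, 777, ∅, ∅, ∅, 148, 374, ∅, 619, ∅, 881, 414, ∅]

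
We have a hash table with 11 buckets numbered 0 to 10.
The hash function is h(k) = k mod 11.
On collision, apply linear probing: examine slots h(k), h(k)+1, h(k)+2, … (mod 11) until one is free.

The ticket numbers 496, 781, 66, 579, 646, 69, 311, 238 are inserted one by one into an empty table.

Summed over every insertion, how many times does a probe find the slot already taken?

5

496: h=1 => slot 1
781: h=0 => slot 0
66: h=0, probe 0,1,2 => slot 2
579: h=7 => slot 7
646: h=8 => slot 8
69: h=3 => slot 3
311: h=3, probe 3,4 => slot 4
238: h=7, probe 7,8,9 => slot 9
Table: [781, 496, 66, 69, 311, _, _, 579, 646, 238, _]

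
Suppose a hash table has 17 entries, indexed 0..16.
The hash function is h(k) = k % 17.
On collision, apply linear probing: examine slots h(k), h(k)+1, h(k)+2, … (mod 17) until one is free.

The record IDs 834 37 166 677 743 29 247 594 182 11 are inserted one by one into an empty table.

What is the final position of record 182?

0

834: h=1 -> slot 1
37: h=3 -> slot 3
166: h=13 -> slot 13
677: h=14 -> slot 14
743: h=12 -> slot 12
29: h=12, probe 12,13,14,15 -> slot 15
247: h=9 -> slot 9
594: h=16 -> slot 16
182: h=12, probe 12,13,14,15,16,0 -> slot 0
11: h=11 -> slot 11
Table: [182, 834, —, 37, —, —, —, —, —, 247, —, 11, 743, 166, 677, 29, 594]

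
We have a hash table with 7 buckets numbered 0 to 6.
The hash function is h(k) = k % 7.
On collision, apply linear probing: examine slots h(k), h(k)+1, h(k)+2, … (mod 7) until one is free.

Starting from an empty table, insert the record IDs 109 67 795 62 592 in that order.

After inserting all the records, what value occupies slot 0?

Insert 109: h=4, slot 4 empty => index 4.
Insert 67: h=4, slot 4 occupied => index 5.
Insert 795: h=4, slots 4,5 occupied => index 6.
Insert 62: h=6, slot 6 occupied => index 0.
Insert 592: h=4, slots 4,5,6,0 occupied => index 1.
Table: [62, 592, ∅, ∅, 109, 67, 795]

62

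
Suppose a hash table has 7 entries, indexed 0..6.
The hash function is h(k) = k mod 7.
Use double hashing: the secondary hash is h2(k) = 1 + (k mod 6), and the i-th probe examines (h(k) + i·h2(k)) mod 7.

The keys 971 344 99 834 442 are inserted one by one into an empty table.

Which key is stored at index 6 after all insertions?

971 hashes to 5; slot 5 is free -> place at 5.
344 hashes to 1; slot 1 is free -> place at 1.
99 hashes to 1, h2=4; 1,5 taken -> place at 2.
834 hashes to 1, h2=1; 1,2 taken -> place at 3.
442 hashes to 1, h2=5; 1 taken -> place at 6.
Table: [-, 344, 99, 834, -, 971, 442]

442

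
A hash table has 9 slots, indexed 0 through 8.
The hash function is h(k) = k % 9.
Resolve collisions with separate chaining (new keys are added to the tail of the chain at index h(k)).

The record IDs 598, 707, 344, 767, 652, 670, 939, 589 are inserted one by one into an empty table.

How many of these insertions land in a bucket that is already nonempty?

4

Insert 598: h=4, bucket 4 empty → new chain.
Insert 707: h=5, bucket 5 empty → new chain.
Insert 344: h=2, bucket 2 empty → new chain.
Insert 767: h=2, bucket 2 nonempty → append to chain.
Insert 652: h=4, bucket 4 nonempty → append to chain.
Insert 670: h=4, bucket 4 nonempty → append to chain.
Insert 939: h=3, bucket 3 empty → new chain.
Insert 589: h=4, bucket 4 nonempty → append to chain.
Final buckets:
0: .
1: .
2: 344 -> 767
3: 939
4: 598 -> 652 -> 670 -> 589
5: 707
6: .
7: .
8: .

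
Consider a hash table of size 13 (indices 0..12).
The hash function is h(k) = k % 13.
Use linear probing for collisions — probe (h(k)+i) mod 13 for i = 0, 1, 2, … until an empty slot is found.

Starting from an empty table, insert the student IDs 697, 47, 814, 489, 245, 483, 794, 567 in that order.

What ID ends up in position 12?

245

697 hashes to 8; slot 8 is free => place at 8.
47 hashes to 8; 8 taken => place at 9.
814 hashes to 8; 8,9 taken => place at 10.
489 hashes to 8; 8,9,10 taken => place at 11.
245 hashes to 11; 11 taken => place at 12.
483 hashes to 2; slot 2 is free => place at 2.
794 hashes to 1; slot 1 is free => place at 1.
567 hashes to 8; 8,9,10,11,12 taken => place at 0.
Table: [567, 794, 483, _, _, _, _, _, 697, 47, 814, 489, 245]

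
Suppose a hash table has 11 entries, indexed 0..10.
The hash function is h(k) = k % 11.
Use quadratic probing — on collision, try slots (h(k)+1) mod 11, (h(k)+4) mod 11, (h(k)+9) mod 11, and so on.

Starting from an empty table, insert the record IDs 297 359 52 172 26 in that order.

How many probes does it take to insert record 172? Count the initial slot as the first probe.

297 hashes to 0; slot 0 is free → place at 0.
359 hashes to 7; slot 7 is free → place at 7.
52 hashes to 8; slot 8 is free → place at 8.
172 hashes to 7; 7,8,0 taken → place at 5.
26 hashes to 4; slot 4 is free → place at 4.
Table: [297, -, -, -, 26, 172, -, 359, 52, -, -]

4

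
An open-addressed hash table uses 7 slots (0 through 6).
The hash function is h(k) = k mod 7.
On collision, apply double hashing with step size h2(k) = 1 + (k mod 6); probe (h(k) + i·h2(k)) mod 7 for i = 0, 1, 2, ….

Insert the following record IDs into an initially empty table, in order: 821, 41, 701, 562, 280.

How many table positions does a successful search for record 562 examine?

821 hashes to 2; slot 2 is free => place at 2.
41 hashes to 6; slot 6 is free => place at 6.
701 hashes to 1; slot 1 is free => place at 1.
562 hashes to 2, h2=5; 2 taken => place at 0.
280 hashes to 0, h2=5; 0 taken => place at 5.
Table: [562, 701, 821, ∅, ∅, 280, 41]
Lookup 562: h=2, h2=5, probe 2,0 → found at 0.

2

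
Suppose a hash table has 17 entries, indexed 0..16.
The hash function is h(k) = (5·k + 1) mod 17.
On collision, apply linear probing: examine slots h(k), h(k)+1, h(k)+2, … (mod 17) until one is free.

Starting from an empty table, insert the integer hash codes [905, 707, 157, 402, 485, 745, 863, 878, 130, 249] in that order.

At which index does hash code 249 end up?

905: h=4 => slot 4
707: h=0 => slot 0
157: h=4, probe 4,5 => slot 5
402: h=5, probe 5,6 => slot 6
485: h=12 => slot 12
745: h=3 => slot 3
863: h=15 => slot 15
878: h=5, probe 5,6,7 => slot 7
130: h=5, probe 5,6,7,8 => slot 8
249: h=5, probe 5,6,7,8,9 => slot 9
Table: [707, ∅, ∅, 745, 905, 157, 402, 878, 130, 249, ∅, ∅, 485, ∅, ∅, 863, ∅]

9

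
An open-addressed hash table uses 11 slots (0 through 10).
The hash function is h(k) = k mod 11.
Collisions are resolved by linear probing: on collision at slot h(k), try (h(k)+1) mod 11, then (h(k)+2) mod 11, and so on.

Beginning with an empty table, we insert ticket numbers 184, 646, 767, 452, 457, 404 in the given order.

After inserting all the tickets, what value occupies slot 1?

Insert 184: h=8, slot 8 empty → index 8.
Insert 646: h=8, slot 8 occupied → index 9.
Insert 767: h=8, slots 8,9 occupied → index 10.
Insert 452: h=1, slot 1 empty → index 1.
Insert 457: h=6, slot 6 empty → index 6.
Insert 404: h=8, slots 8,9,10 occupied → index 0.
Table: [404, 452, _, _, _, _, 457, _, 184, 646, 767]

452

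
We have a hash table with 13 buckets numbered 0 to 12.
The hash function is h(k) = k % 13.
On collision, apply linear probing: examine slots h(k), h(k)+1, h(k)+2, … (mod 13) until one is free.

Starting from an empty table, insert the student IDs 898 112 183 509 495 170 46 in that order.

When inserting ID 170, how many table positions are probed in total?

5

898: h=1 → slot 1
112: h=8 → slot 8
183: h=1, probe 1,2 → slot 2
509: h=2, probe 2,3 → slot 3
495: h=1, probe 1,2,3,4 → slot 4
170: h=1, probe 1,2,3,4,5 → slot 5
46: h=7 → slot 7
Table: [-, 898, 183, 509, 495, 170, -, 46, 112, -, -, -, -]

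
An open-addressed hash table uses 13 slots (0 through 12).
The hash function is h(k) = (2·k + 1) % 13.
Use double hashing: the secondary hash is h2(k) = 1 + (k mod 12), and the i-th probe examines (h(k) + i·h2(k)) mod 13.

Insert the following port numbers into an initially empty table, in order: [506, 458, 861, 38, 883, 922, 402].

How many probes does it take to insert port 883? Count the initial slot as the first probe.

506: h=12 → slot 12
458: h=7 → slot 7
861: h=7, h2=10, probe 7,4 → slot 4
38: h=12, h2=3, probe 12,2 → slot 2
883: h=12, h2=8, probe 12,7,2,10 → slot 10
922: h=12, h2=11, probe 12,10,8 → slot 8
402: h=12, h2=7, probe 12,6 → slot 6
Table: [—, —, 38, —, 861, —, 402, 458, 922, —, 883, —, 506]

4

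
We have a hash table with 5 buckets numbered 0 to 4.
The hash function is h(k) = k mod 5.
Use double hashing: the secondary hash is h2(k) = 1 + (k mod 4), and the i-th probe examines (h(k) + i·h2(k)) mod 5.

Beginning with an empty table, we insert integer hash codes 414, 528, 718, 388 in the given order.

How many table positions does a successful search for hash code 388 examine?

3

414: h=4 -> slot 4
528: h=3 -> slot 3
718: h=3, h2=3, probe 3,1 -> slot 1
388: h=3, h2=1, probe 3,4,0 -> slot 0
Table: [388, 718, ∅, 528, 414]
Lookup 388: h=3, h2=1, probe 3,4,0 → found at 0.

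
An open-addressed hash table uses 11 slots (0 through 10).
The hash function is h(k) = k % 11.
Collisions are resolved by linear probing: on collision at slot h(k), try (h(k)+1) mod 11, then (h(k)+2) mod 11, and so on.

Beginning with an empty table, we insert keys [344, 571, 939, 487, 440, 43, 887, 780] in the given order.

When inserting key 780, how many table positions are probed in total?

344: h=3 → slot 3
571: h=10 → slot 10
939: h=4 → slot 4
487: h=3, probe 3,4,5 → slot 5
440: h=0 → slot 0
43: h=10, probe 10,0,1 → slot 1
887: h=7 → slot 7
780: h=10, probe 10,0,1,2 → slot 2
Table: [440, 43, 780, 344, 939, 487, -, 887, -, -, 571]

4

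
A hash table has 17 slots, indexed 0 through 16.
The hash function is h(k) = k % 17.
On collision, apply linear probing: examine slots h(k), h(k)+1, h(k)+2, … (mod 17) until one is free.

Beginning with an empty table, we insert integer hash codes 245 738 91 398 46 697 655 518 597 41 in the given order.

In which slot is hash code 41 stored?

245 hashes to 7; slot 7 is free => place at 7.
738 hashes to 7; 7 taken => place at 8.
91 hashes to 6; slot 6 is free => place at 6.
398 hashes to 7; 7,8 taken => place at 9.
46 hashes to 12; slot 12 is free => place at 12.
697 hashes to 0; slot 0 is free => place at 0.
655 hashes to 9; 9 taken => place at 10.
518 hashes to 8; 8,9,10 taken => place at 11.
597 hashes to 2; slot 2 is free => place at 2.
41 hashes to 7; 7,8,9,10,11,12 taken => place at 13.
Table: [697, -, 597, -, -, -, 91, 245, 738, 398, 655, 518, 46, 41, -, -, -]

13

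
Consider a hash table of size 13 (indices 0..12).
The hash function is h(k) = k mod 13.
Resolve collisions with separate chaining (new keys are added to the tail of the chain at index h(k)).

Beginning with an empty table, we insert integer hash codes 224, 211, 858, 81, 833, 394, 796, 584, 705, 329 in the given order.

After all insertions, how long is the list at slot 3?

224 → bucket 3
211 → bucket 3 (collision)
858 → bucket 0
81 → bucket 3 (collision)
833 → bucket 1
394 → bucket 4
796 → bucket 3 (collision)
584 → bucket 12
705 → bucket 3 (collision)
329 → bucket 4 (collision)
Final buckets:
0: 858
1: 833
2: ∅
3: 224 -> 211 -> 81 -> 796 -> 705
4: 394 -> 329
5: ∅
6: ∅
7: ∅
8: ∅
9: ∅
10: ∅
11: ∅
12: 584

5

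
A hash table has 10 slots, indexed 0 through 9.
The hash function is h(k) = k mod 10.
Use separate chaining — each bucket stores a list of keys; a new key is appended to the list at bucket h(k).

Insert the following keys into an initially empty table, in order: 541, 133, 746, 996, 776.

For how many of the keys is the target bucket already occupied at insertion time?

Insert 541: h=1, bucket 1 empty → new chain.
Insert 133: h=3, bucket 3 empty → new chain.
Insert 746: h=6, bucket 6 empty → new chain.
Insert 996: h=6, bucket 6 nonempty → append to chain.
Insert 776: h=6, bucket 6 nonempty → append to chain.
Final buckets:
0: ∅
1: 541
2: ∅
3: 133
4: ∅
5: ∅
6: 746 -> 996 -> 776
7: ∅
8: ∅
9: ∅

2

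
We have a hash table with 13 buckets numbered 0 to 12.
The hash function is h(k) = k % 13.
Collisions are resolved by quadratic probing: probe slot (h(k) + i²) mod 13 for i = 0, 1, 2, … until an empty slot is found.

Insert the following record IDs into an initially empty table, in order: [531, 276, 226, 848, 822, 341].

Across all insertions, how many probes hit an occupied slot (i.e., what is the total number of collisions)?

531: h=11 => slot 11
276: h=3 => slot 3
226: h=5 => slot 5
848: h=3, probe 3,4 => slot 4
822: h=3, probe 3,4,7 => slot 7
341: h=3, probe 3,4,7,12 => slot 12
Table: [., ., ., 276, 848, 226, ., 822, ., ., ., 531, 341]

6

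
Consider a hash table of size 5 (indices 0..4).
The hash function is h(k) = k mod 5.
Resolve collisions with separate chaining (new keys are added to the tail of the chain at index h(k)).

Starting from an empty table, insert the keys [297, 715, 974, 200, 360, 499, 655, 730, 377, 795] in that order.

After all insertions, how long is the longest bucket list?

297 → bucket 2
715 → bucket 0
974 → bucket 4
200 → bucket 0 (collision)
360 → bucket 0 (collision)
499 → bucket 4 (collision)
655 → bucket 0 (collision)
730 → bucket 0 (collision)
377 → bucket 2 (collision)
795 → bucket 0 (collision)
Final buckets:
0: 715 -> 200 -> 360 -> 655 -> 730 -> 795
1: .
2: 297 -> 377
3: .
4: 974 -> 499

6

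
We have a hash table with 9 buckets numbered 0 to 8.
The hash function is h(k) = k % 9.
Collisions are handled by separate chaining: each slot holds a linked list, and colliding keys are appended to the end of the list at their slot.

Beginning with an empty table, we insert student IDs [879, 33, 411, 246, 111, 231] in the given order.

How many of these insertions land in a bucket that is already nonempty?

4

879 → bucket 6
33 → bucket 6 (collision)
411 → bucket 6 (collision)
246 → bucket 3
111 → bucket 3 (collision)
231 → bucket 6 (collision)
Final buckets:
0: —
1: —
2: —
3: 246 -> 111
4: —
5: —
6: 879 -> 33 -> 411 -> 231
7: —
8: —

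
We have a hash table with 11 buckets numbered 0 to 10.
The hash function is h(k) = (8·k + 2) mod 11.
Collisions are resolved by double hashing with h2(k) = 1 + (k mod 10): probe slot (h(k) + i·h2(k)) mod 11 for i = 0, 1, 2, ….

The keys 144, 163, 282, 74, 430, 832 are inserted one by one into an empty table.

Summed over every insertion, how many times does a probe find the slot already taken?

3

144: h=10 => slot 10
163: h=8 => slot 8
282: h=3 => slot 3
74: h=0 => slot 0
430: h=10, h2=1, probe 10,0,1 => slot 1
832: h=3, h2=3, probe 3,6 => slot 6
Table: [74, 430, ., 282, ., ., 832, ., 163, ., 144]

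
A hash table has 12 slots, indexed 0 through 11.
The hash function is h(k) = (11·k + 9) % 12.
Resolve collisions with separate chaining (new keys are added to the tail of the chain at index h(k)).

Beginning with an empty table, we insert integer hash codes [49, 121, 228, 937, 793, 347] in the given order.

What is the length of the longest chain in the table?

49 -> bucket 8
121 -> bucket 8 (collision)
228 -> bucket 9
937 -> bucket 8 (collision)
793 -> bucket 8 (collision)
347 -> bucket 10
Final buckets:
0: —
1: —
2: —
3: —
4: —
5: —
6: —
7: —
8: 49 -> 121 -> 937 -> 793
9: 228
10: 347
11: —

4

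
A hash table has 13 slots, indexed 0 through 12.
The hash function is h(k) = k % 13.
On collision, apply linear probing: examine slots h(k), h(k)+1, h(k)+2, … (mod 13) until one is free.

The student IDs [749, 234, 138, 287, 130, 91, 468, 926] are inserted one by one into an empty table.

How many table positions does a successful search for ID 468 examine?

5

749 hashes to 8; slot 8 is free -> place at 8.
234 hashes to 0; slot 0 is free -> place at 0.
138 hashes to 8; 8 taken -> place at 9.
287 hashes to 1; slot 1 is free -> place at 1.
130 hashes to 0; 0,1 taken -> place at 2.
91 hashes to 0; 0,1,2 taken -> place at 3.
468 hashes to 0; 0,1,2,3 taken -> place at 4.
926 hashes to 3; 3,4 taken -> place at 5.
Table: [234, 287, 130, 91, 468, 926, -, -, 749, 138, -, -, -]
Lookup 468: h=0, probe 0,1,2,3,4 → found at 4.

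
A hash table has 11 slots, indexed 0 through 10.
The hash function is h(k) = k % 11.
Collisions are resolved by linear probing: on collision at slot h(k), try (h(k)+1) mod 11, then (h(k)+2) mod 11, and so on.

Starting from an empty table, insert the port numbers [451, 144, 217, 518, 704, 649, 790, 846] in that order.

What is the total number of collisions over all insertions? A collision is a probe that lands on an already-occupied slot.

8

451: h=0 → slot 0
144: h=1 → slot 1
217: h=8 → slot 8
518: h=1, probe 1,2 → slot 2
704: h=0, probe 0,1,2,3 → slot 3
649: h=0, probe 0,1,2,3,4 → slot 4
790: h=9 → slot 9
846: h=10 → slot 10
Table: [451, 144, 518, 704, 649, _, _, _, 217, 790, 846]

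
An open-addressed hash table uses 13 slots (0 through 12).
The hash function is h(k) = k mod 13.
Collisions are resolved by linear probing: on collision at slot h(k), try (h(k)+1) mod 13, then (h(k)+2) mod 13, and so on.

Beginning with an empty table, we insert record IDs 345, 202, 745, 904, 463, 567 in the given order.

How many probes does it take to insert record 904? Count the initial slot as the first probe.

345 hashes to 7; slot 7 is free -> place at 7.
202 hashes to 7; 7 taken -> place at 8.
745 hashes to 4; slot 4 is free -> place at 4.
904 hashes to 7; 7,8 taken -> place at 9.
463 hashes to 8; 8,9 taken -> place at 10.
567 hashes to 8; 8,9,10 taken -> place at 11.
Table: [., ., ., ., 745, ., ., 345, 202, 904, 463, 567, .]

3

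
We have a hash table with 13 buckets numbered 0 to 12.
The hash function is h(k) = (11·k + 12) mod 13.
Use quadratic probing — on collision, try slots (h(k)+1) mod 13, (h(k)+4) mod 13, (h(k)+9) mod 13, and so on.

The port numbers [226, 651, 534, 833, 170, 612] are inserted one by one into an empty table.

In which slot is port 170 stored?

Insert 226: h=2, slot 2 empty => index 2.
Insert 651: h=10, slot 10 empty => index 10.
Insert 534: h=10, slot 10 occupied => index 11.
Insert 833: h=10, slots 10,11 occupied => index 1.
Insert 170: h=10, slots 10,11,1 occupied => index 6.
Insert 612: h=10, slots 10,11,1,6 occupied => index 0.
Table: [612, 833, 226, ∅, ∅, ∅, 170, ∅, ∅, ∅, 651, 534, ∅]

6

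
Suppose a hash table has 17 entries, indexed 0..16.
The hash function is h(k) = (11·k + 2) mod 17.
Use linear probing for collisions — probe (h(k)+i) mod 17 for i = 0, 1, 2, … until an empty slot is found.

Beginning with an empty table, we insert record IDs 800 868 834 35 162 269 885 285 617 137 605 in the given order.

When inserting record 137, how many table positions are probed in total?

7

800 hashes to 13; slot 13 is free => place at 13.
868 hashes to 13; 13 taken => place at 14.
834 hashes to 13; 13,14 taken => place at 15.
35 hashes to 13; 13,14,15 taken => place at 16.
162 hashes to 16; 16 taken => place at 0.
269 hashes to 3; slot 3 is free => place at 3.
885 hashes to 13; 13,14,15,16,0 taken => place at 1.
285 hashes to 9; slot 9 is free => place at 9.
617 hashes to 6; slot 6 is free => place at 6.
137 hashes to 13; 13,14,15,16,0,1 taken => place at 2.
605 hashes to 10; slot 10 is free => place at 10.
Table: [162, 885, 137, 269, ∅, ∅, 617, ∅, ∅, 285, 605, ∅, ∅, 800, 868, 834, 35]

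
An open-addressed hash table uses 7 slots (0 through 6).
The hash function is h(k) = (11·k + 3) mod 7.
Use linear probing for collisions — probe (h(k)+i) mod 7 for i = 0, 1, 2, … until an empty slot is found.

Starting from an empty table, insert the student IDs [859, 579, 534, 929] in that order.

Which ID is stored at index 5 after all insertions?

929

859: h=2 -> slot 2
579: h=2, probe 2,3 -> slot 3
534: h=4 -> slot 4
929: h=2, probe 2,3,4,5 -> slot 5
Table: [—, —, 859, 579, 534, 929, —]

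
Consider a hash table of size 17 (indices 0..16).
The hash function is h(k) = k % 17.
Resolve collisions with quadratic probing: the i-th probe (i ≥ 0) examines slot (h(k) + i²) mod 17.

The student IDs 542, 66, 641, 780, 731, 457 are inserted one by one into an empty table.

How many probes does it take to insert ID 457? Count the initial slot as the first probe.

4

Insert 542: h=15, slot 15 empty → index 15.
Insert 66: h=15, slot 15 occupied → index 16.
Insert 641: h=12, slot 12 empty → index 12.
Insert 780: h=15, slots 15,16 occupied → index 2.
Insert 731: h=0, slot 0 empty → index 0.
Insert 457: h=15, slots 15,16,2 occupied → index 7.
Table: [731, —, 780, —, —, —, —, 457, —, —, —, —, 641, —, —, 542, 66]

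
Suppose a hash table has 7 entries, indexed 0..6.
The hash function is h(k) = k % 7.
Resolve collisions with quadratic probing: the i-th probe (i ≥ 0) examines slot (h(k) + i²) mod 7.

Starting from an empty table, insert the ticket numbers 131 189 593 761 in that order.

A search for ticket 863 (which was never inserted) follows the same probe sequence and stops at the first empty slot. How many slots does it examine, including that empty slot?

131: h=5 → slot 5
189: h=0 → slot 0
593: h=5, probe 5,6 → slot 6
761: h=5, probe 5,6,2 → slot 2
Table: [189, ., 761, ., ., 131, 593]
Lookup 863: h=2, probe 2,3 → slot 3 empty, not found.

2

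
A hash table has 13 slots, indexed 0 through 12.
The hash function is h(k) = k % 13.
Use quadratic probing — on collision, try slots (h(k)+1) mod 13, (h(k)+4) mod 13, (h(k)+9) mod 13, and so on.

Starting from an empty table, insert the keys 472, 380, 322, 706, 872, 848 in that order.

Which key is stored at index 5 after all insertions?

472 hashes to 4; slot 4 is free → place at 4.
380 hashes to 3; slot 3 is free → place at 3.
322 hashes to 10; slot 10 is free → place at 10.
706 hashes to 4; 4 taken → place at 5.
872 hashes to 1; slot 1 is free → place at 1.
848 hashes to 3; 3,4 taken → place at 7.
Table: [∅, 872, ∅, 380, 472, 706, ∅, 848, ∅, ∅, 322, ∅, ∅]

706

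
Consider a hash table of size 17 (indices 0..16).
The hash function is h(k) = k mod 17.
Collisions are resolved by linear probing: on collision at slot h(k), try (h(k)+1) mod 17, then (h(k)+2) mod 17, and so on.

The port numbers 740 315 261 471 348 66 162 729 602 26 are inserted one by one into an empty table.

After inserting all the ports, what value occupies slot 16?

729

Insert 740: h=9, slot 9 empty → index 9.
Insert 315: h=9, slot 9 occupied → index 10.
Insert 261: h=6, slot 6 empty → index 6.
Insert 471: h=12, slot 12 empty → index 12.
Insert 348: h=8, slot 8 empty → index 8.
Insert 66: h=15, slot 15 empty → index 15.
Insert 162: h=9, slots 9,10 occupied → index 11.
Insert 729: h=15, slot 15 occupied → index 16.
Insert 602: h=7, slot 7 empty → index 7.
Insert 26: h=9, slots 9,10,11,12 occupied → index 13.
Table: [—, —, —, —, —, —, 261, 602, 348, 740, 315, 162, 471, 26, —, 66, 729]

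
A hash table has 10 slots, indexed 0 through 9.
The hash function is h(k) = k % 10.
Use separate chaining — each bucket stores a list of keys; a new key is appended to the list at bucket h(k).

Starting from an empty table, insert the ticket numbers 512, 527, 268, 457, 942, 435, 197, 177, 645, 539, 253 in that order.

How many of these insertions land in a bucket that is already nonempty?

5

512 -> bucket 2
527 -> bucket 7
268 -> bucket 8
457 -> bucket 7 (collision)
942 -> bucket 2 (collision)
435 -> bucket 5
197 -> bucket 7 (collision)
177 -> bucket 7 (collision)
645 -> bucket 5 (collision)
539 -> bucket 9
253 -> bucket 3
Final buckets:
0: _
1: _
2: 512 -> 942
3: 253
4: _
5: 435 -> 645
6: _
7: 527 -> 457 -> 197 -> 177
8: 268
9: 539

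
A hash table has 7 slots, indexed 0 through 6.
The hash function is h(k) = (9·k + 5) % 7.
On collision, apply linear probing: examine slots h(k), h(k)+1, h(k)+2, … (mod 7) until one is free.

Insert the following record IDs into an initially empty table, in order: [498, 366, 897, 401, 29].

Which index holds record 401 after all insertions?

Insert 498: h=0, slot 0 empty → index 0.
Insert 366: h=2, slot 2 empty → index 2.
Insert 897: h=0, slot 0 occupied → index 1.
Insert 401: h=2, slot 2 occupied → index 3.
Insert 29: h=0, slots 0,1,2,3 occupied → index 4.
Table: [498, 897, 366, 401, 29, -, -]

3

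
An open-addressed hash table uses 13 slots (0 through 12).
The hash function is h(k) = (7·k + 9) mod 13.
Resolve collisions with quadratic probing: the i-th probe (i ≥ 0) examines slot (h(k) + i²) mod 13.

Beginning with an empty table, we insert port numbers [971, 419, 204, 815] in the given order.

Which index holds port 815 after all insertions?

11

Insert 971: h=7, slot 7 empty -> index 7.
Insert 419: h=4, slot 4 empty -> index 4.
Insert 204: h=7, slot 7 occupied -> index 8.
Insert 815: h=7, slots 7,8 occupied -> index 11.
Table: [., ., ., ., 419, ., ., 971, 204, ., ., 815, .]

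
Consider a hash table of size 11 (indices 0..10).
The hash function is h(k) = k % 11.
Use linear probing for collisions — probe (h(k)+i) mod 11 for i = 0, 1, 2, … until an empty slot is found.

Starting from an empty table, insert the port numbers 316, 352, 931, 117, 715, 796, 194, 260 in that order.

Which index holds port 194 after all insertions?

10

316 hashes to 8; slot 8 is free → place at 8.
352 hashes to 0; slot 0 is free → place at 0.
931 hashes to 7; slot 7 is free → place at 7.
117 hashes to 7; 7,8 taken → place at 9.
715 hashes to 0; 0 taken → place at 1.
796 hashes to 4; slot 4 is free → place at 4.
194 hashes to 7; 7,8,9 taken → place at 10.
260 hashes to 7; 7,8,9,10,0,1 taken → place at 2.
Table: [352, 715, 260, ∅, 796, ∅, ∅, 931, 316, 117, 194]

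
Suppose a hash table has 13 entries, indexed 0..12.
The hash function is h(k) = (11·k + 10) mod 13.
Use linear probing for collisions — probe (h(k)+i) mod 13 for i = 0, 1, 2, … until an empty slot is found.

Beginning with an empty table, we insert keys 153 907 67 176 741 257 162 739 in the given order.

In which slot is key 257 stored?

153 hashes to 3; slot 3 is free → place at 3.
907 hashes to 3; 3 taken → place at 4.
67 hashes to 6; slot 6 is free → place at 6.
176 hashes to 9; slot 9 is free → place at 9.
741 hashes to 10; slot 10 is free → place at 10.
257 hashes to 3; 3,4 taken → place at 5.
162 hashes to 11; slot 11 is free → place at 11.
739 hashes to 1; slot 1 is free → place at 1.
Table: [_, 739, _, 153, 907, 257, 67, _, _, 176, 741, 162, _]

5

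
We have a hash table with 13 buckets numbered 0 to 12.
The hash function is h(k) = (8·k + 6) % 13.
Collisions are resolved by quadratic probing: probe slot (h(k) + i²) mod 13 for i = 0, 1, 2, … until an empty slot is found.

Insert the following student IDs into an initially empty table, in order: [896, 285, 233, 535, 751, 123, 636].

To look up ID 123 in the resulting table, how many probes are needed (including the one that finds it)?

896 hashes to 11; slot 11 is free -> place at 11.
285 hashes to 11; 11 taken -> place at 12.
233 hashes to 11; 11,12 taken -> place at 2.
535 hashes to 9; slot 9 is free -> place at 9.
751 hashes to 8; slot 8 is free -> place at 8.
123 hashes to 2; 2 taken -> place at 3.
636 hashes to 11; 11,12,2 taken -> place at 7.
Table: [-, -, 233, 123, -, -, -, 636, 751, 535, -, 896, 285]
Lookup 123: h=2, probe 2,3 → found at 3.

2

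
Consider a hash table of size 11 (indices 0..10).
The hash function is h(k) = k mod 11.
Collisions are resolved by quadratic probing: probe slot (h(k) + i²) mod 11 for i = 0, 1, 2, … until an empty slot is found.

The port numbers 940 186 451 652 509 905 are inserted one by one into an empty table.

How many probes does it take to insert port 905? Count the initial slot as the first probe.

3

940 hashes to 5; slot 5 is free -> place at 5.
186 hashes to 10; slot 10 is free -> place at 10.
451 hashes to 0; slot 0 is free -> place at 0.
652 hashes to 3; slot 3 is free -> place at 3.
509 hashes to 3; 3 taken -> place at 4.
905 hashes to 3; 3,4 taken -> place at 7.
Table: [451, ∅, ∅, 652, 509, 940, ∅, 905, ∅, ∅, 186]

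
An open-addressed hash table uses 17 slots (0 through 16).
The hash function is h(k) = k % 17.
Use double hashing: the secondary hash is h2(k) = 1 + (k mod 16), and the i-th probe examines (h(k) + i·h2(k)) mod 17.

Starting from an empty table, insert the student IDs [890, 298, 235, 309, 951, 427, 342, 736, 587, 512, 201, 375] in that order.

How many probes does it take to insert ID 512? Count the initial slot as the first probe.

Insert 890: h=6, slot 6 empty → index 6.
Insert 298: h=9, slot 9 empty → index 9.
Insert 235: h=14, slot 14 empty → index 14.
Insert 309: h=3, slot 3 empty → index 3.
Insert 951: h=16, slot 16 empty → index 16.
Insert 427: h=2, slot 2 empty → index 2.
Insert 342: h=2, h2=7, slots 2,9,16,6 occupied → index 13.
Insert 736: h=5, slot 5 empty → index 5.
Insert 587: h=9, h2=12, slot 9 occupied → index 4.
Insert 512: h=2, h2=1, slots 2,3,4,5,6 occupied → index 7.
Insert 201: h=14, h2=10, slots 14,7 occupied → index 0.
Insert 375: h=1, slot 1 empty → index 1.
Table: [201, 375, 427, 309, 587, 736, 890, 512, -, 298, -, -, -, 342, 235, -, 951]

6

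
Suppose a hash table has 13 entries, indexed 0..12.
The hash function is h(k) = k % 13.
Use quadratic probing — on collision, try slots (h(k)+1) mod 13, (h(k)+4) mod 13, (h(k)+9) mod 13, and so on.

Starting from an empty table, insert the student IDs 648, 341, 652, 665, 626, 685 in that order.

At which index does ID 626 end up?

5

648 hashes to 11; slot 11 is free -> place at 11.
341 hashes to 3; slot 3 is free -> place at 3.
652 hashes to 2; slot 2 is free -> place at 2.
665 hashes to 2; 2,3 taken -> place at 6.
626 hashes to 2; 2,3,6,11 taken -> place at 5.
685 hashes to 9; slot 9 is free -> place at 9.
Table: [_, _, 652, 341, _, 626, 665, _, _, 685, _, 648, _]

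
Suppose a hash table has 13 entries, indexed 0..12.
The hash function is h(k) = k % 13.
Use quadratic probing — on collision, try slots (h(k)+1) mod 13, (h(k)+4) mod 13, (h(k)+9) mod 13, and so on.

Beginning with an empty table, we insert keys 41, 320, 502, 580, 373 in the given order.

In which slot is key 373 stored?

10

41: h=2 → slot 2
320: h=8 → slot 8
502: h=8, probe 8,9 → slot 9
580: h=8, probe 8,9,12 → slot 12
373: h=9, probe 9,10 → slot 10
Table: [-, -, 41, -, -, -, -, -, 320, 502, 373, -, 580]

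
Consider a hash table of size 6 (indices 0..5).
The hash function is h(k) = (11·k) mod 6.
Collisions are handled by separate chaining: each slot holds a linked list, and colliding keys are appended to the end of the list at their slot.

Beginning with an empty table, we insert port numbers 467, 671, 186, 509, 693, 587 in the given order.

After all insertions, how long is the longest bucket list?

4

Insert 467: h=1, bucket 1 empty -> new chain.
Insert 671: h=1, bucket 1 nonempty -> append to chain.
Insert 186: h=0, bucket 0 empty -> new chain.
Insert 509: h=1, bucket 1 nonempty -> append to chain.
Insert 693: h=3, bucket 3 empty -> new chain.
Insert 587: h=1, bucket 1 nonempty -> append to chain.
Final buckets:
0: 186
1: 467 -> 671 -> 509 -> 587
2: —
3: 693
4: —
5: —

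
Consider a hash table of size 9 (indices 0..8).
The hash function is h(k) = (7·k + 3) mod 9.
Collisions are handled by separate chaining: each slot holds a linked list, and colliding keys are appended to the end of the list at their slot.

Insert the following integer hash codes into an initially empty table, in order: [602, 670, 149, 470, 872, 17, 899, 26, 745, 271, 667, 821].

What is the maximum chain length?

Insert 602: h=5, bucket 5 empty -> new chain.
Insert 670: h=4, bucket 4 empty -> new chain.
Insert 149: h=2, bucket 2 empty -> new chain.
Insert 470: h=8, bucket 8 empty -> new chain.
Insert 872: h=5, bucket 5 nonempty -> append to chain.
Insert 17: h=5, bucket 5 nonempty -> append to chain.
Insert 899: h=5, bucket 5 nonempty -> append to chain.
Insert 26: h=5, bucket 5 nonempty -> append to chain.
Insert 745: h=7, bucket 7 empty -> new chain.
Insert 271: h=1, bucket 1 empty -> new chain.
Insert 667: h=1, bucket 1 nonempty -> append to chain.
Insert 821: h=8, bucket 8 nonempty -> append to chain.
Final buckets:
0: —
1: 271 -> 667
2: 149
3: —
4: 670
5: 602 -> 872 -> 17 -> 899 -> 26
6: —
7: 745
8: 470 -> 821

5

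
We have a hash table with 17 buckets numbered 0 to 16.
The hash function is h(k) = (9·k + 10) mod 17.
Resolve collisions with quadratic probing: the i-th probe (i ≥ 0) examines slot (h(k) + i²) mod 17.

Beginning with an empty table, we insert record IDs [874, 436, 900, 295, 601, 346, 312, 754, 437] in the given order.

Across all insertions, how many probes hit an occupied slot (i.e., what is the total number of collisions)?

Insert 874: h=5, slot 5 empty => index 5.
Insert 436: h=7, slot 7 empty => index 7.
Insert 900: h=1, slot 1 empty => index 1.
Insert 295: h=13, slot 13 empty => index 13.
Insert 601: h=13, slot 13 occupied => index 14.
Insert 346: h=13, slots 13,14 occupied => index 0.
Insert 312: h=13, slots 13,14,0,5 occupied => index 12.
Insert 754: h=13, slots 13,14,0,5,12 occupied => index 4.
Insert 437: h=16, slot 16 empty => index 16.
Table: [346, 900, -, -, 754, 874, -, 436, -, -, -, -, 312, 295, 601, -, 437]

12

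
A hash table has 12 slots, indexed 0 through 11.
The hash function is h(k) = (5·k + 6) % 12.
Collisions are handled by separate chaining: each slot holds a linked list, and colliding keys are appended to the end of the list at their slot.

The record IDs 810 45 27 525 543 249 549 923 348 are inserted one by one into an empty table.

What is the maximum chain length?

810 → bucket 0
45 → bucket 3
27 → bucket 9
525 → bucket 3 (collision)
543 → bucket 9 (collision)
249 → bucket 3 (collision)
549 → bucket 3 (collision)
923 → bucket 1
348 → bucket 6
Final buckets:
0: 810
1: 923
2: ∅
3: 45 -> 525 -> 249 -> 549
4: ∅
5: ∅
6: 348
7: ∅
8: ∅
9: 27 -> 543
10: ∅
11: ∅

4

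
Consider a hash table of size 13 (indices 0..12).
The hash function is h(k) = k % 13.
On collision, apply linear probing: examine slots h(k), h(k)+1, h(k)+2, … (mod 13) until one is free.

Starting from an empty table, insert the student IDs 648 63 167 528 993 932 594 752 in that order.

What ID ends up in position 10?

594

648: h=11 -> slot 11
63: h=11, probe 11,12 -> slot 12
167: h=11, probe 11,12,0 -> slot 0
528: h=8 -> slot 8
993: h=5 -> slot 5
932: h=9 -> slot 9
594: h=9, probe 9,10 -> slot 10
752: h=11, probe 11,12,0,1 -> slot 1
Table: [167, 752, ∅, ∅, ∅, 993, ∅, ∅, 528, 932, 594, 648, 63]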